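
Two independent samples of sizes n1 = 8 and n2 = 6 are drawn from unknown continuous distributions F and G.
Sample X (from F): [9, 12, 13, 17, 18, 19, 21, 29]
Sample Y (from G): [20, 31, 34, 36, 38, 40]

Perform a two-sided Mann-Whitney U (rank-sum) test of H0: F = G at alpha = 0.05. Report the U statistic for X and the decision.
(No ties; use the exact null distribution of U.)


Step 1: Combine and sort all 14 observations; assign midranks.
sorted (value, group): (9,X), (12,X), (13,X), (17,X), (18,X), (19,X), (20,Y), (21,X), (29,X), (31,Y), (34,Y), (36,Y), (38,Y), (40,Y)
ranks: 9->1, 12->2, 13->3, 17->4, 18->5, 19->6, 20->7, 21->8, 29->9, 31->10, 34->11, 36->12, 38->13, 40->14
Step 2: Rank sum for X: R1 = 1 + 2 + 3 + 4 + 5 + 6 + 8 + 9 = 38.
Step 3: U_X = R1 - n1(n1+1)/2 = 38 - 8*9/2 = 38 - 36 = 2.
       U_Y = n1*n2 - U_X = 48 - 2 = 46.
Step 4: No ties, so the exact null distribution of U (based on enumerating the C(14,8) = 3003 equally likely rank assignments) gives the two-sided p-value.
Step 5: p-value = 0.002664; compare to alpha = 0.05. reject H0.

U_X = 2, p = 0.002664, reject H0 at alpha = 0.05.


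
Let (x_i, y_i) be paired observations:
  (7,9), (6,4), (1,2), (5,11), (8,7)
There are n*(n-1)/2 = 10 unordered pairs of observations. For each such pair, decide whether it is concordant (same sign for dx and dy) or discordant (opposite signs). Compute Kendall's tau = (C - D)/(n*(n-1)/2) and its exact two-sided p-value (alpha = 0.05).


Step 1: Enumerate the 10 unordered pairs (i,j) with i<j and classify each by sign(x_j-x_i) * sign(y_j-y_i).
  (1,2):dx=-1,dy=-5->C; (1,3):dx=-6,dy=-7->C; (1,4):dx=-2,dy=+2->D; (1,5):dx=+1,dy=-2->D
  (2,3):dx=-5,dy=-2->C; (2,4):dx=-1,dy=+7->D; (2,5):dx=+2,dy=+3->C; (3,4):dx=+4,dy=+9->C
  (3,5):dx=+7,dy=+5->C; (4,5):dx=+3,dy=-4->D
Step 2: C = 6, D = 4, total pairs = 10.
Step 3: tau = (C - D)/(n(n-1)/2) = (6 - 4)/10 = 0.200000.
Step 4: Exact two-sided p-value (enumerate n! = 120 permutations of y under H0): p = 0.816667.
Step 5: alpha = 0.05. fail to reject H0.

tau_b = 0.2000 (C=6, D=4), p = 0.816667, fail to reject H0.


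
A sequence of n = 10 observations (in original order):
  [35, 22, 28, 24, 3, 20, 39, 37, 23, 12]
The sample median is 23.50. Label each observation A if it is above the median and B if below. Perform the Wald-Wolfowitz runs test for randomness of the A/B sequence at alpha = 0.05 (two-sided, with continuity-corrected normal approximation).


Step 1: Compute median = 23.50; label A = above, B = below.
Labels in order: ABAABBAABB  (n_A = 5, n_B = 5)
Step 2: Count runs R = 6.
Step 3: Under H0 (random ordering), E[R] = 2*n_A*n_B/(n_A+n_B) + 1 = 2*5*5/10 + 1 = 6.0000.
        Var[R] = 2*n_A*n_B*(2*n_A*n_B - n_A - n_B) / ((n_A+n_B)^2 * (n_A+n_B-1)) = 2000/900 = 2.2222.
        SD[R] = 1.4907.
Step 4: R = E[R], so z = 0 with no continuity correction.
Step 5: Two-sided p-value via normal approximation = 2*(1 - Phi(|z|)) = 1.000000.
Step 6: alpha = 0.05. fail to reject H0.

R = 6, z = 0.0000, p = 1.000000, fail to reject H0.


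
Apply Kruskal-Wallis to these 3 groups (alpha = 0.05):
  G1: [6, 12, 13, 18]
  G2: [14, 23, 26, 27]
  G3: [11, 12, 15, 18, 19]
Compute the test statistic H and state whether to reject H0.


Step 1: Combine all N = 13 observations and assign midranks.
sorted (value, group, rank): (6,G1,1), (11,G3,2), (12,G1,3.5), (12,G3,3.5), (13,G1,5), (14,G2,6), (15,G3,7), (18,G1,8.5), (18,G3,8.5), (19,G3,10), (23,G2,11), (26,G2,12), (27,G2,13)
Step 2: Sum ranks within each group.
R_1 = 18 (n_1 = 4)
R_2 = 42 (n_2 = 4)
R_3 = 31 (n_3 = 5)
Step 3: H = 12/(N(N+1)) * sum(R_i^2/n_i) - 3(N+1)
     = 12/(13*14) * (18^2/4 + 42^2/4 + 31^2/5) - 3*14
     = 0.065934 * 714.2 - 42
     = 5.090110.
Step 4: Ties present; correction factor C = 1 - 12/(13^3 - 13) = 0.994505. Corrected H = 5.090110 / 0.994505 = 5.118232.
Step 5: Under H0, H ~ chi^2(2); p-value = 0.077373.
Step 6: alpha = 0.05. fail to reject H0.

H = 5.1182, df = 2, p = 0.077373, fail to reject H0.


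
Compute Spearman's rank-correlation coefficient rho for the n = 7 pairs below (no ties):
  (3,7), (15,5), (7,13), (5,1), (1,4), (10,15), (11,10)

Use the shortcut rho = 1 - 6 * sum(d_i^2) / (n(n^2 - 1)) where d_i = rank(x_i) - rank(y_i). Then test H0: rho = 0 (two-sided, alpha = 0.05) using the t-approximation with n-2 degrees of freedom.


Step 1: Rank x and y separately (midranks; no ties here).
rank(x): 3->2, 15->7, 7->4, 5->3, 1->1, 10->5, 11->6
rank(y): 7->4, 5->3, 13->6, 1->1, 4->2, 15->7, 10->5
Step 2: d_i = R_x(i) - R_y(i); compute d_i^2.
  (2-4)^2=4, (7-3)^2=16, (4-6)^2=4, (3-1)^2=4, (1-2)^2=1, (5-7)^2=4, (6-5)^2=1
sum(d^2) = 34.
Step 3: rho = 1 - 6*34 / (7*(7^2 - 1)) = 1 - 204/336 = 0.392857.
Step 4: Under H0, t = rho * sqrt((n-2)/(1-rho^2)) = 0.9553 ~ t(5).
Step 5: Two-sided p-value from the t-distribution with 5 df = 0.383317.
Step 6: alpha = 0.05. fail to reject H0.

rho = 0.3929, p = 0.383317, fail to reject H0 at alpha = 0.05.


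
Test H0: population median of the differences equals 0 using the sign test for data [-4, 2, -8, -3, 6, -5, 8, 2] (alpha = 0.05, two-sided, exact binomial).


Step 1: Discard zero differences. Original n = 8; n_eff = number of nonzero differences = 8.
Nonzero differences (with sign): -4, +2, -8, -3, +6, -5, +8, +2
Step 2: Count signs: positive = 4, negative = 4.
Step 3: Under H0: P(positive) = 0.5, so the number of positives S ~ Bin(8, 0.5).
Step 4: Two-sided exact p-value = sum of Bin(8,0.5) probabilities at or below the observed probability = 1.000000.
Step 5: alpha = 0.05. fail to reject H0.

n_eff = 8, pos = 4, neg = 4, p = 1.000000, fail to reject H0.


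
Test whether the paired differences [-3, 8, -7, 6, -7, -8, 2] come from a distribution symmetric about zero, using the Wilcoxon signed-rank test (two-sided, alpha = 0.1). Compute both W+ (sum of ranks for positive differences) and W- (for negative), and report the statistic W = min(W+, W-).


Step 1: Drop any zero differences (none here) and take |d_i|.
|d| = [3, 8, 7, 6, 7, 8, 2]
Step 2: Midrank |d_i| (ties get averaged ranks).
ranks: |3|->2, |8|->6.5, |7|->4.5, |6|->3, |7|->4.5, |8|->6.5, |2|->1
Step 3: Attach original signs; sum ranks with positive sign and with negative sign.
W+ = 6.5 + 3 + 1 = 10.5
W- = 2 + 4.5 + 4.5 + 6.5 = 17.5
(Check: W+ + W- = 28 should equal n(n+1)/2 = 28.)
Step 4: Test statistic W = min(W+, W-) = 10.5.
Step 5: Ties in |d|, so use the tie-corrected normal approximation.
        E[W] = n(n+1)/4 = 7*8/4 = 14.
        Tie groups: |d|=7 (t=2), |d|=8 (t=2); sum(t^3 - t) = 12.
        Var[W] = n(n+1)(2n+1)/24 - sum(t^3-t)/48 = 840/24 - 12/48 = 34.75.
        z = (W - E[W]) / sqrt(Var[W]) = (10.5 - 14) / 5.8949 = -0.5937.
        Two-sided p = 2*Phi(z) = 0.552691.
Step 6: alpha = 0.1. fail to reject H0.

W+ = 10.5, W- = 17.5, W = min = 10.5, p = 0.552691, fail to reject H0.


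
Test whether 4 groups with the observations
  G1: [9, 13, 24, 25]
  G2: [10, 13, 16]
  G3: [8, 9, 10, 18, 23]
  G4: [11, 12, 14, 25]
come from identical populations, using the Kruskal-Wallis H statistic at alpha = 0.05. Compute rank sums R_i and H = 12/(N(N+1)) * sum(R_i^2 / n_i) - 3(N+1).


Step 1: Combine all N = 16 observations and assign midranks.
sorted (value, group, rank): (8,G3,1), (9,G1,2.5), (9,G3,2.5), (10,G2,4.5), (10,G3,4.5), (11,G4,6), (12,G4,7), (13,G1,8.5), (13,G2,8.5), (14,G4,10), (16,G2,11), (18,G3,12), (23,G3,13), (24,G1,14), (25,G1,15.5), (25,G4,15.5)
Step 2: Sum ranks within each group.
R_1 = 40.5 (n_1 = 4)
R_2 = 24 (n_2 = 3)
R_3 = 33 (n_3 = 5)
R_4 = 38.5 (n_4 = 4)
Step 3: H = 12/(N(N+1)) * sum(R_i^2/n_i) - 3(N+1)
     = 12/(16*17) * (40.5^2/4 + 24^2/3 + 33^2/5 + 38.5^2/4) - 3*17
     = 0.044118 * 1190.42 - 51
     = 1.518750.
Step 4: Ties present; correction factor C = 1 - 24/(16^3 - 16) = 0.994118. Corrected H = 1.518750 / 0.994118 = 1.527737.
Step 5: Under H0, H ~ chi^2(3); p-value = 0.675884.
Step 6: alpha = 0.05. fail to reject H0.

H = 1.5277, df = 3, p = 0.675884, fail to reject H0.


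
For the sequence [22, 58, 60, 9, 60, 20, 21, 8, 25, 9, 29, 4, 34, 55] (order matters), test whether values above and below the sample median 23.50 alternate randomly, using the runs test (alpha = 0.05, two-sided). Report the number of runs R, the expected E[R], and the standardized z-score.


Step 1: Compute median = 23.50; label A = above, B = below.
Labels in order: BAABABBBABABAA  (n_A = 7, n_B = 7)
Step 2: Count runs R = 10.
Step 3: Under H0 (random ordering), E[R] = 2*n_A*n_B/(n_A+n_B) + 1 = 2*7*7/14 + 1 = 8.0000.
        Var[R] = 2*n_A*n_B*(2*n_A*n_B - n_A - n_B) / ((n_A+n_B)^2 * (n_A+n_B-1)) = 8232/2548 = 3.2308.
        SD[R] = 1.7974.
Step 4: Continuity-corrected z = (R - 0.5 - E[R]) / SD[R] = (10 - 0.5 - 8.0000) / 1.7974 = 0.8345.
Step 5: Two-sided p-value via normal approximation = 2*(1 - Phi(|z|)) = 0.403986.
Step 6: alpha = 0.05. fail to reject H0.

R = 10, z = 0.8345, p = 0.403986, fail to reject H0.


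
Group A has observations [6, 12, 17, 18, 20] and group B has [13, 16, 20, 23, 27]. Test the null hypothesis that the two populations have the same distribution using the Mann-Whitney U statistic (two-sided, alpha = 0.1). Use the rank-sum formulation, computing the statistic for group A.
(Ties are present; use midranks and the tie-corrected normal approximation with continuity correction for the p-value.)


Step 1: Combine and sort all 10 observations; assign midranks.
sorted (value, group): (6,X), (12,X), (13,Y), (16,Y), (17,X), (18,X), (20,X), (20,Y), (23,Y), (27,Y)
ranks: 6->1, 12->2, 13->3, 16->4, 17->5, 18->6, 20->7.5, 20->7.5, 23->9, 27->10
Step 2: Rank sum for X: R1 = 1 + 2 + 5 + 6 + 7.5 = 21.5.
Step 3: U_X = R1 - n1(n1+1)/2 = 21.5 - 5*6/2 = 21.5 - 15 = 6.5.
       U_Y = n1*n2 - U_X = 25 - 6.5 = 18.5.
Step 4: Ties are present, so use the tie-corrected normal approximation (with continuity correction) for the p-value.
Step 5: p-value = 0.249153; compare to alpha = 0.1. fail to reject H0.

U_X = 6.5, p = 0.249153, fail to reject H0 at alpha = 0.1.


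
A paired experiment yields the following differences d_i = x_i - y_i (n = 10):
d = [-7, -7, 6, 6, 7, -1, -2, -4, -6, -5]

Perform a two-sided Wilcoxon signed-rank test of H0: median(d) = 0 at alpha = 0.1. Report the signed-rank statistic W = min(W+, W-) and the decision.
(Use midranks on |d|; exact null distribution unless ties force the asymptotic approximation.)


Step 1: Drop any zero differences (none here) and take |d_i|.
|d| = [7, 7, 6, 6, 7, 1, 2, 4, 6, 5]
Step 2: Midrank |d_i| (ties get averaged ranks).
ranks: |7|->9, |7|->9, |6|->6, |6|->6, |7|->9, |1|->1, |2|->2, |4|->3, |6|->6, |5|->4
Step 3: Attach original signs; sum ranks with positive sign and with negative sign.
W+ = 6 + 6 + 9 = 21
W- = 9 + 9 + 1 + 2 + 3 + 6 + 4 = 34
(Check: W+ + W- = 55 should equal n(n+1)/2 = 55.)
Step 4: Test statistic W = min(W+, W-) = 21.
Step 5: Ties in |d|, so use the tie-corrected normal approximation.
        E[W] = n(n+1)/4 = 10*11/4 = 27.5.
        Tie groups: |d|=6 (t=3), |d|=7 (t=3); sum(t^3 - t) = 48.
        Var[W] = n(n+1)(2n+1)/24 - sum(t^3-t)/48 = 2310/24 - 48/48 = 95.25.
        z = (W - E[W]) / sqrt(Var[W]) = (21 - 27.5) / 9.7596 = -0.6660.
        Two-sided p = 2*Phi(z) = 0.505405.
Step 6: alpha = 0.1. fail to reject H0.

W+ = 21, W- = 34, W = min = 21, p = 0.505405, fail to reject H0.


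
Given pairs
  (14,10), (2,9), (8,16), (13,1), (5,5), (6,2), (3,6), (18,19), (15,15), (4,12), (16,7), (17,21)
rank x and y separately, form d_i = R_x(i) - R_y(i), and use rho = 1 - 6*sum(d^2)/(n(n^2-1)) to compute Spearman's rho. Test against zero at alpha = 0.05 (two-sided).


Step 1: Rank x and y separately (midranks; no ties here).
rank(x): 14->8, 2->1, 8->6, 13->7, 5->4, 6->5, 3->2, 18->12, 15->9, 4->3, 16->10, 17->11
rank(y): 10->7, 9->6, 16->10, 1->1, 5->3, 2->2, 6->4, 19->11, 15->9, 12->8, 7->5, 21->12
Step 2: d_i = R_x(i) - R_y(i); compute d_i^2.
  (8-7)^2=1, (1-6)^2=25, (6-10)^2=16, (7-1)^2=36, (4-3)^2=1, (5-2)^2=9, (2-4)^2=4, (12-11)^2=1, (9-9)^2=0, (3-8)^2=25, (10-5)^2=25, (11-12)^2=1
sum(d^2) = 144.
Step 3: rho = 1 - 6*144 / (12*(12^2 - 1)) = 1 - 864/1716 = 0.496503.
Step 4: Under H0, t = rho * sqrt((n-2)/(1-rho^2)) = 1.8088 ~ t(10).
Step 5: Two-sided p-value from the t-distribution with 10 df = 0.100603.
Step 6: alpha = 0.05. fail to reject H0.

rho = 0.4965, p = 0.100603, fail to reject H0 at alpha = 0.05.


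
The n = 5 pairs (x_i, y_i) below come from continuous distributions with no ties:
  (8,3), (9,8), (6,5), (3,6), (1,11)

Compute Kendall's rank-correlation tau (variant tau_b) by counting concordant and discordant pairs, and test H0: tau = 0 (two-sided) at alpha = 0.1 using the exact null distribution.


Step 1: Enumerate the 10 unordered pairs (i,j) with i<j and classify each by sign(x_j-x_i) * sign(y_j-y_i).
  (1,2):dx=+1,dy=+5->C; (1,3):dx=-2,dy=+2->D; (1,4):dx=-5,dy=+3->D; (1,5):dx=-7,dy=+8->D
  (2,3):dx=-3,dy=-3->C; (2,4):dx=-6,dy=-2->C; (2,5):dx=-8,dy=+3->D; (3,4):dx=-3,dy=+1->D
  (3,5):dx=-5,dy=+6->D; (4,5):dx=-2,dy=+5->D
Step 2: C = 3, D = 7, total pairs = 10.
Step 3: tau = (C - D)/(n(n-1)/2) = (3 - 7)/10 = -0.400000.
Step 4: Exact two-sided p-value (enumerate n! = 120 permutations of y under H0): p = 0.483333.
Step 5: alpha = 0.1. fail to reject H0.

tau_b = -0.4000 (C=3, D=7), p = 0.483333, fail to reject H0.


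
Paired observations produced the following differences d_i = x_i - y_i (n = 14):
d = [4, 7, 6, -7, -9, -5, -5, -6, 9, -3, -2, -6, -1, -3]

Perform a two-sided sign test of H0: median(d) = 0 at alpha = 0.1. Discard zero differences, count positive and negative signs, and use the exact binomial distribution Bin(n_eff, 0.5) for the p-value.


Step 1: Discard zero differences. Original n = 14; n_eff = number of nonzero differences = 14.
Nonzero differences (with sign): +4, +7, +6, -7, -9, -5, -5, -6, +9, -3, -2, -6, -1, -3
Step 2: Count signs: positive = 4, negative = 10.
Step 3: Under H0: P(positive) = 0.5, so the number of positives S ~ Bin(14, 0.5).
Step 4: Two-sided exact p-value = sum of Bin(14,0.5) probabilities at or below the observed probability = 0.179565.
Step 5: alpha = 0.1. fail to reject H0.

n_eff = 14, pos = 4, neg = 10, p = 0.179565, fail to reject H0.


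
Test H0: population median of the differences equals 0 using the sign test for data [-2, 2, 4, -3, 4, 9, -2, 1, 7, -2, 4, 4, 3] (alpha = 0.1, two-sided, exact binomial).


Step 1: Discard zero differences. Original n = 13; n_eff = number of nonzero differences = 13.
Nonzero differences (with sign): -2, +2, +4, -3, +4, +9, -2, +1, +7, -2, +4, +4, +3
Step 2: Count signs: positive = 9, negative = 4.
Step 3: Under H0: P(positive) = 0.5, so the number of positives S ~ Bin(13, 0.5).
Step 4: Two-sided exact p-value = sum of Bin(13,0.5) probabilities at or below the observed probability = 0.266846.
Step 5: alpha = 0.1. fail to reject H0.

n_eff = 13, pos = 9, neg = 4, p = 0.266846, fail to reject H0.


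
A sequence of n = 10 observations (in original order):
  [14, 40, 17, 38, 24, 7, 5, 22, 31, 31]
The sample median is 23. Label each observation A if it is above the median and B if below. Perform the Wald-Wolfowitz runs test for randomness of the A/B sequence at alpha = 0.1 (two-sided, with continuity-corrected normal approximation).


Step 1: Compute median = 23; label A = above, B = below.
Labels in order: BABAABBBAA  (n_A = 5, n_B = 5)
Step 2: Count runs R = 6.
Step 3: Under H0 (random ordering), E[R] = 2*n_A*n_B/(n_A+n_B) + 1 = 2*5*5/10 + 1 = 6.0000.
        Var[R] = 2*n_A*n_B*(2*n_A*n_B - n_A - n_B) / ((n_A+n_B)^2 * (n_A+n_B-1)) = 2000/900 = 2.2222.
        SD[R] = 1.4907.
Step 4: R = E[R], so z = 0 with no continuity correction.
Step 5: Two-sided p-value via normal approximation = 2*(1 - Phi(|z|)) = 1.000000.
Step 6: alpha = 0.1. fail to reject H0.

R = 6, z = 0.0000, p = 1.000000, fail to reject H0.


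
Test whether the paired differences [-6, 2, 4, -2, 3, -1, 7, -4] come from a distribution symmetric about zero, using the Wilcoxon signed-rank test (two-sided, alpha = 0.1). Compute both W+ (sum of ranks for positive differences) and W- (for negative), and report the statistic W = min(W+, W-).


Step 1: Drop any zero differences (none here) and take |d_i|.
|d| = [6, 2, 4, 2, 3, 1, 7, 4]
Step 2: Midrank |d_i| (ties get averaged ranks).
ranks: |6|->7, |2|->2.5, |4|->5.5, |2|->2.5, |3|->4, |1|->1, |7|->8, |4|->5.5
Step 3: Attach original signs; sum ranks with positive sign and with negative sign.
W+ = 2.5 + 5.5 + 4 + 8 = 20
W- = 7 + 2.5 + 1 + 5.5 = 16
(Check: W+ + W- = 36 should equal n(n+1)/2 = 36.)
Step 4: Test statistic W = min(W+, W-) = 16.
Step 5: Ties in |d|, so use the tie-corrected normal approximation.
        E[W] = n(n+1)/4 = 8*9/4 = 18.
        Tie groups: |d|=2 (t=2), |d|=4 (t=2); sum(t^3 - t) = 12.
        Var[W] = n(n+1)(2n+1)/24 - sum(t^3-t)/48 = 1224/24 - 12/48 = 50.75.
        z = (W - E[W]) / sqrt(Var[W]) = (16 - 18) / 7.1239 = -0.2807.
        Two-sided p = 2*Phi(z) = 0.778906.
Step 6: alpha = 0.1. fail to reject H0.

W+ = 20, W- = 16, W = min = 16, p = 0.778906, fail to reject H0.


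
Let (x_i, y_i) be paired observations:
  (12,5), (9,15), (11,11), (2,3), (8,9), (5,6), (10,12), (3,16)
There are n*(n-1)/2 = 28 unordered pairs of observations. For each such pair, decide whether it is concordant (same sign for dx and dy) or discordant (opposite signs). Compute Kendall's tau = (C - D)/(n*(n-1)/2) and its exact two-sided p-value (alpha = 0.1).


Step 1: Enumerate the 28 unordered pairs (i,j) with i<j and classify each by sign(x_j-x_i) * sign(y_j-y_i).
  (1,2):dx=-3,dy=+10->D; (1,3):dx=-1,dy=+6->D; (1,4):dx=-10,dy=-2->C; (1,5):dx=-4,dy=+4->D
  (1,6):dx=-7,dy=+1->D; (1,7):dx=-2,dy=+7->D; (1,8):dx=-9,dy=+11->D; (2,3):dx=+2,dy=-4->D
  (2,4):dx=-7,dy=-12->C; (2,5):dx=-1,dy=-6->C; (2,6):dx=-4,dy=-9->C; (2,7):dx=+1,dy=-3->D
  (2,8):dx=-6,dy=+1->D; (3,4):dx=-9,dy=-8->C; (3,5):dx=-3,dy=-2->C; (3,6):dx=-6,dy=-5->C
  (3,7):dx=-1,dy=+1->D; (3,8):dx=-8,dy=+5->D; (4,5):dx=+6,dy=+6->C; (4,6):dx=+3,dy=+3->C
  (4,7):dx=+8,dy=+9->C; (4,8):dx=+1,dy=+13->C; (5,6):dx=-3,dy=-3->C; (5,7):dx=+2,dy=+3->C
  (5,8):dx=-5,dy=+7->D; (6,7):dx=+5,dy=+6->C; (6,8):dx=-2,dy=+10->D; (7,8):dx=-7,dy=+4->D
Step 2: C = 14, D = 14, total pairs = 28.
Step 3: tau = (C - D)/(n(n-1)/2) = (14 - 14)/28 = 0.000000.
Step 4: Exact two-sided p-value (enumerate n! = 40320 permutations of y under H0): p = 1.000000.
Step 5: alpha = 0.1. fail to reject H0.

tau_b = 0.0000 (C=14, D=14), p = 1.000000, fail to reject H0.


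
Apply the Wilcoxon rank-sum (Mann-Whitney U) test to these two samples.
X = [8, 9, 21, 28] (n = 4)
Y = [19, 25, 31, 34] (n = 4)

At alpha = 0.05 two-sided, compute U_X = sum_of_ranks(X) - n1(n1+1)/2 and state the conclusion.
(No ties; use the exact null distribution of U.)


Step 1: Combine and sort all 8 observations; assign midranks.
sorted (value, group): (8,X), (9,X), (19,Y), (21,X), (25,Y), (28,X), (31,Y), (34,Y)
ranks: 8->1, 9->2, 19->3, 21->4, 25->5, 28->6, 31->7, 34->8
Step 2: Rank sum for X: R1 = 1 + 2 + 4 + 6 = 13.
Step 3: U_X = R1 - n1(n1+1)/2 = 13 - 4*5/2 = 13 - 10 = 3.
       U_Y = n1*n2 - U_X = 16 - 3 = 13.
Step 4: No ties, so the exact null distribution of U (based on enumerating the C(8,4) = 70 equally likely rank assignments) gives the two-sided p-value.
Step 5: p-value = 0.200000; compare to alpha = 0.05. fail to reject H0.

U_X = 3, p = 0.200000, fail to reject H0 at alpha = 0.05.


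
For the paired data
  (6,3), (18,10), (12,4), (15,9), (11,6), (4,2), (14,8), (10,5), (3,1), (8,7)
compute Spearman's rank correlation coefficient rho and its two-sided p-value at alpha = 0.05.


Step 1: Rank x and y separately (midranks; no ties here).
rank(x): 6->3, 18->10, 12->7, 15->9, 11->6, 4->2, 14->8, 10->5, 3->1, 8->4
rank(y): 3->3, 10->10, 4->4, 9->9, 6->6, 2->2, 8->8, 5->5, 1->1, 7->7
Step 2: d_i = R_x(i) - R_y(i); compute d_i^2.
  (3-3)^2=0, (10-10)^2=0, (7-4)^2=9, (9-9)^2=0, (6-6)^2=0, (2-2)^2=0, (8-8)^2=0, (5-5)^2=0, (1-1)^2=0, (4-7)^2=9
sum(d^2) = 18.
Step 3: rho = 1 - 6*18 / (10*(10^2 - 1)) = 1 - 108/990 = 0.890909.
Step 4: Under H0, t = rho * sqrt((n-2)/(1-rho^2)) = 5.5482 ~ t(8).
Step 5: Two-sided p-value from the t-distribution with 8 df = 0.000542.
Step 6: alpha = 0.05. reject H0.

rho = 0.8909, p = 0.000542, reject H0 at alpha = 0.05.


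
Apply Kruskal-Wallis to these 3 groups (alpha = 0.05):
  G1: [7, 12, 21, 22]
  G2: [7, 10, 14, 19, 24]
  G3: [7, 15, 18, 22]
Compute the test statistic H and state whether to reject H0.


Step 1: Combine all N = 13 observations and assign midranks.
sorted (value, group, rank): (7,G1,2), (7,G2,2), (7,G3,2), (10,G2,4), (12,G1,5), (14,G2,6), (15,G3,7), (18,G3,8), (19,G2,9), (21,G1,10), (22,G1,11.5), (22,G3,11.5), (24,G2,13)
Step 2: Sum ranks within each group.
R_1 = 28.5 (n_1 = 4)
R_2 = 34 (n_2 = 5)
R_3 = 28.5 (n_3 = 4)
Step 3: H = 12/(N(N+1)) * sum(R_i^2/n_i) - 3(N+1)
     = 12/(13*14) * (28.5^2/4 + 34^2/5 + 28.5^2/4) - 3*14
     = 0.065934 * 637.325 - 42
     = 0.021429.
Step 4: Ties present; correction factor C = 1 - 30/(13^3 - 13) = 0.986264. Corrected H = 0.021429 / 0.986264 = 0.021727.
Step 5: Under H0, H ~ chi^2(2); p-value = 0.989195.
Step 6: alpha = 0.05. fail to reject H0.

H = 0.0217, df = 2, p = 0.989195, fail to reject H0.


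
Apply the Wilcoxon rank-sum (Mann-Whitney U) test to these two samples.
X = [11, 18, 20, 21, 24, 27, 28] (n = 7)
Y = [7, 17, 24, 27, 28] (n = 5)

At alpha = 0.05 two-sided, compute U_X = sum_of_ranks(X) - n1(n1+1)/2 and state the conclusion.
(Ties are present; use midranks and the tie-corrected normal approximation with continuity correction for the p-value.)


Step 1: Combine and sort all 12 observations; assign midranks.
sorted (value, group): (7,Y), (11,X), (17,Y), (18,X), (20,X), (21,X), (24,X), (24,Y), (27,X), (27,Y), (28,X), (28,Y)
ranks: 7->1, 11->2, 17->3, 18->4, 20->5, 21->6, 24->7.5, 24->7.5, 27->9.5, 27->9.5, 28->11.5, 28->11.5
Step 2: Rank sum for X: R1 = 2 + 4 + 5 + 6 + 7.5 + 9.5 + 11.5 = 45.5.
Step 3: U_X = R1 - n1(n1+1)/2 = 45.5 - 7*8/2 = 45.5 - 28 = 17.5.
       U_Y = n1*n2 - U_X = 35 - 17.5 = 17.5.
Step 4: Ties are present, so use the tie-corrected normal approximation (with continuity correction) for the p-value.
Step 5: p-value = 1.000000; compare to alpha = 0.05. fail to reject H0.

U_X = 17.5, p = 1.000000, fail to reject H0 at alpha = 0.05.


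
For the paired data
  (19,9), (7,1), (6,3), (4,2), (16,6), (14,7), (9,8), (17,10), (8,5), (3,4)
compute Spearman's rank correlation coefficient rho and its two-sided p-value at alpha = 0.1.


Step 1: Rank x and y separately (midranks; no ties here).
rank(x): 19->10, 7->4, 6->3, 4->2, 16->8, 14->7, 9->6, 17->9, 8->5, 3->1
rank(y): 9->9, 1->1, 3->3, 2->2, 6->6, 7->7, 8->8, 10->10, 5->5, 4->4
Step 2: d_i = R_x(i) - R_y(i); compute d_i^2.
  (10-9)^2=1, (4-1)^2=9, (3-3)^2=0, (2-2)^2=0, (8-6)^2=4, (7-7)^2=0, (6-8)^2=4, (9-10)^2=1, (5-5)^2=0, (1-4)^2=9
sum(d^2) = 28.
Step 3: rho = 1 - 6*28 / (10*(10^2 - 1)) = 1 - 168/990 = 0.830303.
Step 4: Under H0, t = rho * sqrt((n-2)/(1-rho^2)) = 4.2139 ~ t(8).
Step 5: Two-sided p-value from the t-distribution with 8 df = 0.002940.
Step 6: alpha = 0.1. reject H0.

rho = 0.8303, p = 0.002940, reject H0 at alpha = 0.1.


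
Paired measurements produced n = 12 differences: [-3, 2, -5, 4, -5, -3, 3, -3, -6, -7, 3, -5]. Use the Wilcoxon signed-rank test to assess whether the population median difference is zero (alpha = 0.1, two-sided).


Step 1: Drop any zero differences (none here) and take |d_i|.
|d| = [3, 2, 5, 4, 5, 3, 3, 3, 6, 7, 3, 5]
Step 2: Midrank |d_i| (ties get averaged ranks).
ranks: |3|->4, |2|->1, |5|->9, |4|->7, |5|->9, |3|->4, |3|->4, |3|->4, |6|->11, |7|->12, |3|->4, |5|->9
Step 3: Attach original signs; sum ranks with positive sign and with negative sign.
W+ = 1 + 7 + 4 + 4 = 16
W- = 4 + 9 + 9 + 4 + 4 + 11 + 12 + 9 = 62
(Check: W+ + W- = 78 should equal n(n+1)/2 = 78.)
Step 4: Test statistic W = min(W+, W-) = 16.
Step 5: Ties in |d|, so use the tie-corrected normal approximation.
        E[W] = n(n+1)/4 = 12*13/4 = 39.
        Tie groups: |d|=3 (t=5), |d|=5 (t=3); sum(t^3 - t) = 144.
        Var[W] = n(n+1)(2n+1)/24 - sum(t^3-t)/48 = 3900/24 - 144/48 = 159.5.
        z = (W - E[W]) / sqrt(Var[W]) = (16 - 39) / 12.6293 = -1.8212.
        Two-sided p = 2*Phi(z) = 0.068583.
Step 6: alpha = 0.1. reject H0.

W+ = 16, W- = 62, W = min = 16, p = 0.068583, reject H0.


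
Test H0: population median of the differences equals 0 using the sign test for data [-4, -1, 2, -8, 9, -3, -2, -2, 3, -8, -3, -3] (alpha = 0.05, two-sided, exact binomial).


Step 1: Discard zero differences. Original n = 12; n_eff = number of nonzero differences = 12.
Nonzero differences (with sign): -4, -1, +2, -8, +9, -3, -2, -2, +3, -8, -3, -3
Step 2: Count signs: positive = 3, negative = 9.
Step 3: Under H0: P(positive) = 0.5, so the number of positives S ~ Bin(12, 0.5).
Step 4: Two-sided exact p-value = sum of Bin(12,0.5) probabilities at or below the observed probability = 0.145996.
Step 5: alpha = 0.05. fail to reject H0.

n_eff = 12, pos = 3, neg = 9, p = 0.145996, fail to reject H0.


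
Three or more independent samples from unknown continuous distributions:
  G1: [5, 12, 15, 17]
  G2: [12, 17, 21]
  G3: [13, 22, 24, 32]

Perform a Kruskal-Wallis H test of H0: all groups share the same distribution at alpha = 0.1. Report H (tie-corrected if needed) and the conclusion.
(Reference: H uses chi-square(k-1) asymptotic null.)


Step 1: Combine all N = 11 observations and assign midranks.
sorted (value, group, rank): (5,G1,1), (12,G1,2.5), (12,G2,2.5), (13,G3,4), (15,G1,5), (17,G1,6.5), (17,G2,6.5), (21,G2,8), (22,G3,9), (24,G3,10), (32,G3,11)
Step 2: Sum ranks within each group.
R_1 = 15 (n_1 = 4)
R_2 = 17 (n_2 = 3)
R_3 = 34 (n_3 = 4)
Step 3: H = 12/(N(N+1)) * sum(R_i^2/n_i) - 3(N+1)
     = 12/(11*12) * (15^2/4 + 17^2/3 + 34^2/4) - 3*12
     = 0.090909 * 441.583 - 36
     = 4.143939.
Step 4: Ties present; correction factor C = 1 - 12/(11^3 - 11) = 0.990909. Corrected H = 4.143939 / 0.990909 = 4.181957.
Step 5: Under H0, H ~ chi^2(2); p-value = 0.123566.
Step 6: alpha = 0.1. fail to reject H0.

H = 4.1820, df = 2, p = 0.123566, fail to reject H0.


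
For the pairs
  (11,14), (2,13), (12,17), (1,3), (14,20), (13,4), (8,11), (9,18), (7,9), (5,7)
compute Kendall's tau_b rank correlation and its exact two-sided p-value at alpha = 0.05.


Step 1: Enumerate the 45 unordered pairs (i,j) with i<j and classify each by sign(x_j-x_i) * sign(y_j-y_i).
  (1,2):dx=-9,dy=-1->C; (1,3):dx=+1,dy=+3->C; (1,4):dx=-10,dy=-11->C; (1,5):dx=+3,dy=+6->C
  (1,6):dx=+2,dy=-10->D; (1,7):dx=-3,dy=-3->C; (1,8):dx=-2,dy=+4->D; (1,9):dx=-4,dy=-5->C
  (1,10):dx=-6,dy=-7->C; (2,3):dx=+10,dy=+4->C; (2,4):dx=-1,dy=-10->C; (2,5):dx=+12,dy=+7->C
  (2,6):dx=+11,dy=-9->D; (2,7):dx=+6,dy=-2->D; (2,8):dx=+7,dy=+5->C; (2,9):dx=+5,dy=-4->D
  (2,10):dx=+3,dy=-6->D; (3,4):dx=-11,dy=-14->C; (3,5):dx=+2,dy=+3->C; (3,6):dx=+1,dy=-13->D
  (3,7):dx=-4,dy=-6->C; (3,8):dx=-3,dy=+1->D; (3,9):dx=-5,dy=-8->C; (3,10):dx=-7,dy=-10->C
  (4,5):dx=+13,dy=+17->C; (4,6):dx=+12,dy=+1->C; (4,7):dx=+7,dy=+8->C; (4,8):dx=+8,dy=+15->C
  (4,9):dx=+6,dy=+6->C; (4,10):dx=+4,dy=+4->C; (5,6):dx=-1,dy=-16->C; (5,7):dx=-6,dy=-9->C
  (5,8):dx=-5,dy=-2->C; (5,9):dx=-7,dy=-11->C; (5,10):dx=-9,dy=-13->C; (6,7):dx=-5,dy=+7->D
  (6,8):dx=-4,dy=+14->D; (6,9):dx=-6,dy=+5->D; (6,10):dx=-8,dy=+3->D; (7,8):dx=+1,dy=+7->C
  (7,9):dx=-1,dy=-2->C; (7,10):dx=-3,dy=-4->C; (8,9):dx=-2,dy=-9->C; (8,10):dx=-4,dy=-11->C
  (9,10):dx=-2,dy=-2->C
Step 2: C = 33, D = 12, total pairs = 45.
Step 3: tau = (C - D)/(n(n-1)/2) = (33 - 12)/45 = 0.466667.
Step 4: Exact two-sided p-value (enumerate n! = 3628800 permutations of y under H0): p = 0.072550.
Step 5: alpha = 0.05. fail to reject H0.

tau_b = 0.4667 (C=33, D=12), p = 0.072550, fail to reject H0.


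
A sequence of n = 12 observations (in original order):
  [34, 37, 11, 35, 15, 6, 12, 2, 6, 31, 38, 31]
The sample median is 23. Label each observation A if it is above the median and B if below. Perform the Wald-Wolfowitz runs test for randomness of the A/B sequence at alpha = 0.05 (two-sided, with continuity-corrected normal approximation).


Step 1: Compute median = 23; label A = above, B = below.
Labels in order: AABABBBBBAAA  (n_A = 6, n_B = 6)
Step 2: Count runs R = 5.
Step 3: Under H0 (random ordering), E[R] = 2*n_A*n_B/(n_A+n_B) + 1 = 2*6*6/12 + 1 = 7.0000.
        Var[R] = 2*n_A*n_B*(2*n_A*n_B - n_A - n_B) / ((n_A+n_B)^2 * (n_A+n_B-1)) = 4320/1584 = 2.7273.
        SD[R] = 1.6514.
Step 4: Continuity-corrected z = (R + 0.5 - E[R]) / SD[R] = (5 + 0.5 - 7.0000) / 1.6514 = -0.9083.
Step 5: Two-sided p-value via normal approximation = 2*(1 - Phi(|z|)) = 0.363722.
Step 6: alpha = 0.05. fail to reject H0.

R = 5, z = -0.9083, p = 0.363722, fail to reject H0.


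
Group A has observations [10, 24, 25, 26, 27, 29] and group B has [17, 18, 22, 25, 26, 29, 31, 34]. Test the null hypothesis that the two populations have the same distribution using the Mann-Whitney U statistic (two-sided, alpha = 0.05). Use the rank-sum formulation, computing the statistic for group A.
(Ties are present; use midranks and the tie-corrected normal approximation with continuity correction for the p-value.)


Step 1: Combine and sort all 14 observations; assign midranks.
sorted (value, group): (10,X), (17,Y), (18,Y), (22,Y), (24,X), (25,X), (25,Y), (26,X), (26,Y), (27,X), (29,X), (29,Y), (31,Y), (34,Y)
ranks: 10->1, 17->2, 18->3, 22->4, 24->5, 25->6.5, 25->6.5, 26->8.5, 26->8.5, 27->10, 29->11.5, 29->11.5, 31->13, 34->14
Step 2: Rank sum for X: R1 = 1 + 5 + 6.5 + 8.5 + 10 + 11.5 = 42.5.
Step 3: U_X = R1 - n1(n1+1)/2 = 42.5 - 6*7/2 = 42.5 - 21 = 21.5.
       U_Y = n1*n2 - U_X = 48 - 21.5 = 26.5.
Step 4: Ties are present, so use the tie-corrected normal approximation (with continuity correction) for the p-value.
Step 5: p-value = 0.795593; compare to alpha = 0.05. fail to reject H0.

U_X = 21.5, p = 0.795593, fail to reject H0 at alpha = 0.05.


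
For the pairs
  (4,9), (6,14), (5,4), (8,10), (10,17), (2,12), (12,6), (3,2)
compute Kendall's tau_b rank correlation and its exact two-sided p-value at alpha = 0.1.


Step 1: Enumerate the 28 unordered pairs (i,j) with i<j and classify each by sign(x_j-x_i) * sign(y_j-y_i).
  (1,2):dx=+2,dy=+5->C; (1,3):dx=+1,dy=-5->D; (1,4):dx=+4,dy=+1->C; (1,5):dx=+6,dy=+8->C
  (1,6):dx=-2,dy=+3->D; (1,7):dx=+8,dy=-3->D; (1,8):dx=-1,dy=-7->C; (2,3):dx=-1,dy=-10->C
  (2,4):dx=+2,dy=-4->D; (2,5):dx=+4,dy=+3->C; (2,6):dx=-4,dy=-2->C; (2,7):dx=+6,dy=-8->D
  (2,8):dx=-3,dy=-12->C; (3,4):dx=+3,dy=+6->C; (3,5):dx=+5,dy=+13->C; (3,6):dx=-3,dy=+8->D
  (3,7):dx=+7,dy=+2->C; (3,8):dx=-2,dy=-2->C; (4,5):dx=+2,dy=+7->C; (4,6):dx=-6,dy=+2->D
  (4,7):dx=+4,dy=-4->D; (4,8):dx=-5,dy=-8->C; (5,6):dx=-8,dy=-5->C; (5,7):dx=+2,dy=-11->D
  (5,8):dx=-7,dy=-15->C; (6,7):dx=+10,dy=-6->D; (6,8):dx=+1,dy=-10->D; (7,8):dx=-9,dy=-4->C
Step 2: C = 17, D = 11, total pairs = 28.
Step 3: tau = (C - D)/(n(n-1)/2) = (17 - 11)/28 = 0.214286.
Step 4: Exact two-sided p-value (enumerate n! = 40320 permutations of y under H0): p = 0.548413.
Step 5: alpha = 0.1. fail to reject H0.

tau_b = 0.2143 (C=17, D=11), p = 0.548413, fail to reject H0.


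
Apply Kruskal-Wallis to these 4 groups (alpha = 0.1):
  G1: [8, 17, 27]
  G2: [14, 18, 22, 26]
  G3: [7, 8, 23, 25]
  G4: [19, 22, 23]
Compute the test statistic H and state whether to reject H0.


Step 1: Combine all N = 14 observations and assign midranks.
sorted (value, group, rank): (7,G3,1), (8,G1,2.5), (8,G3,2.5), (14,G2,4), (17,G1,5), (18,G2,6), (19,G4,7), (22,G2,8.5), (22,G4,8.5), (23,G3,10.5), (23,G4,10.5), (25,G3,12), (26,G2,13), (27,G1,14)
Step 2: Sum ranks within each group.
R_1 = 21.5 (n_1 = 3)
R_2 = 31.5 (n_2 = 4)
R_3 = 26 (n_3 = 4)
R_4 = 26 (n_4 = 3)
Step 3: H = 12/(N(N+1)) * sum(R_i^2/n_i) - 3(N+1)
     = 12/(14*15) * (21.5^2/3 + 31.5^2/4 + 26^2/4 + 26^2/3) - 3*15
     = 0.057143 * 796.479 - 45
     = 0.513095.
Step 4: Ties present; correction factor C = 1 - 18/(14^3 - 14) = 0.993407. Corrected H = 0.513095 / 0.993407 = 0.516501.
Step 5: Under H0, H ~ chi^2(3); p-value = 0.915252.
Step 6: alpha = 0.1. fail to reject H0.

H = 0.5165, df = 3, p = 0.915252, fail to reject H0.


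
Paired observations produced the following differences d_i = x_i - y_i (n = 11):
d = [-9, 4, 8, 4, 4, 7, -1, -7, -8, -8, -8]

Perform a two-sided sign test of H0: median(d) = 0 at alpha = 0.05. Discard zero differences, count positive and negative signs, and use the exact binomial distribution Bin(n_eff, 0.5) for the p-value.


Step 1: Discard zero differences. Original n = 11; n_eff = number of nonzero differences = 11.
Nonzero differences (with sign): -9, +4, +8, +4, +4, +7, -1, -7, -8, -8, -8
Step 2: Count signs: positive = 5, negative = 6.
Step 3: Under H0: P(positive) = 0.5, so the number of positives S ~ Bin(11, 0.5).
Step 4: Two-sided exact p-value = sum of Bin(11,0.5) probabilities at or below the observed probability = 1.000000.
Step 5: alpha = 0.05. fail to reject H0.

n_eff = 11, pos = 5, neg = 6, p = 1.000000, fail to reject H0.


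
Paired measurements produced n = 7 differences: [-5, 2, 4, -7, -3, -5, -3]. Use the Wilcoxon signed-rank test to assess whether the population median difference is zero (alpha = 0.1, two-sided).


Step 1: Drop any zero differences (none here) and take |d_i|.
|d| = [5, 2, 4, 7, 3, 5, 3]
Step 2: Midrank |d_i| (ties get averaged ranks).
ranks: |5|->5.5, |2|->1, |4|->4, |7|->7, |3|->2.5, |5|->5.5, |3|->2.5
Step 3: Attach original signs; sum ranks with positive sign and with negative sign.
W+ = 1 + 4 = 5
W- = 5.5 + 7 + 2.5 + 5.5 + 2.5 = 23
(Check: W+ + W- = 28 should equal n(n+1)/2 = 28.)
Step 4: Test statistic W = min(W+, W-) = 5.
Step 5: Ties in |d|, so use the tie-corrected normal approximation.
        E[W] = n(n+1)/4 = 7*8/4 = 14.
        Tie groups: |d|=3 (t=2), |d|=5 (t=2); sum(t^3 - t) = 12.
        Var[W] = n(n+1)(2n+1)/24 - sum(t^3-t)/48 = 840/24 - 12/48 = 34.75.
        z = (W - E[W]) / sqrt(Var[W]) = (5 - 14) / 5.8949 = -1.5267.
        Two-sided p = 2*Phi(z) = 0.126826.
Step 6: alpha = 0.1. fail to reject H0.

W+ = 5, W- = 23, W = min = 5, p = 0.126826, fail to reject H0.


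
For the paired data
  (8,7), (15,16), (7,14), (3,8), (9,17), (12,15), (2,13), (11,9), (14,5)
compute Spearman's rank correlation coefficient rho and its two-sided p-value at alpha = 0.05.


Step 1: Rank x and y separately (midranks; no ties here).
rank(x): 8->4, 15->9, 7->3, 3->2, 9->5, 12->7, 2->1, 11->6, 14->8
rank(y): 7->2, 16->8, 14->6, 8->3, 17->9, 15->7, 13->5, 9->4, 5->1
Step 2: d_i = R_x(i) - R_y(i); compute d_i^2.
  (4-2)^2=4, (9-8)^2=1, (3-6)^2=9, (2-3)^2=1, (5-9)^2=16, (7-7)^2=0, (1-5)^2=16, (6-4)^2=4, (8-1)^2=49
sum(d^2) = 100.
Step 3: rho = 1 - 6*100 / (9*(9^2 - 1)) = 1 - 600/720 = 0.166667.
Step 4: Under H0, t = rho * sqrt((n-2)/(1-rho^2)) = 0.4472 ~ t(7).
Step 5: Two-sided p-value from the t-distribution with 7 df = 0.668231.
Step 6: alpha = 0.05. fail to reject H0.

rho = 0.1667, p = 0.668231, fail to reject H0 at alpha = 0.05.


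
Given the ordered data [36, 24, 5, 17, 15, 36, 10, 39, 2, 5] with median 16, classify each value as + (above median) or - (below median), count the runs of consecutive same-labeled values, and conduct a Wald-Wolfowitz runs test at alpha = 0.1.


Step 1: Compute median = 16; label A = above, B = below.
Labels in order: AABABABABB  (n_A = 5, n_B = 5)
Step 2: Count runs R = 8.
Step 3: Under H0 (random ordering), E[R] = 2*n_A*n_B/(n_A+n_B) + 1 = 2*5*5/10 + 1 = 6.0000.
        Var[R] = 2*n_A*n_B*(2*n_A*n_B - n_A - n_B) / ((n_A+n_B)^2 * (n_A+n_B-1)) = 2000/900 = 2.2222.
        SD[R] = 1.4907.
Step 4: Continuity-corrected z = (R - 0.5 - E[R]) / SD[R] = (8 - 0.5 - 6.0000) / 1.4907 = 1.0062.
Step 5: Two-sided p-value via normal approximation = 2*(1 - Phi(|z|)) = 0.314305.
Step 6: alpha = 0.1. fail to reject H0.

R = 8, z = 1.0062, p = 0.314305, fail to reject H0.


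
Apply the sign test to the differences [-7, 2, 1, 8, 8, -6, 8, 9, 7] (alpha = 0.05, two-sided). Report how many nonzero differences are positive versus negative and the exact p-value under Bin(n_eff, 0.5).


Step 1: Discard zero differences. Original n = 9; n_eff = number of nonzero differences = 9.
Nonzero differences (with sign): -7, +2, +1, +8, +8, -6, +8, +9, +7
Step 2: Count signs: positive = 7, negative = 2.
Step 3: Under H0: P(positive) = 0.5, so the number of positives S ~ Bin(9, 0.5).
Step 4: Two-sided exact p-value = sum of Bin(9,0.5) probabilities at or below the observed probability = 0.179688.
Step 5: alpha = 0.05. fail to reject H0.

n_eff = 9, pos = 7, neg = 2, p = 0.179688, fail to reject H0.


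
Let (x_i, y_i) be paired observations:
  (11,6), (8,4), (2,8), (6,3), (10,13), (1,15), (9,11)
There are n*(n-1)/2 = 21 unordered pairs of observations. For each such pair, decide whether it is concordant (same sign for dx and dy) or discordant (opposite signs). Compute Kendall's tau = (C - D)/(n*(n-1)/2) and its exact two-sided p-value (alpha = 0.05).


Step 1: Enumerate the 21 unordered pairs (i,j) with i<j and classify each by sign(x_j-x_i) * sign(y_j-y_i).
  (1,2):dx=-3,dy=-2->C; (1,3):dx=-9,dy=+2->D; (1,4):dx=-5,dy=-3->C; (1,5):dx=-1,dy=+7->D
  (1,6):dx=-10,dy=+9->D; (1,7):dx=-2,dy=+5->D; (2,3):dx=-6,dy=+4->D; (2,4):dx=-2,dy=-1->C
  (2,5):dx=+2,dy=+9->C; (2,6):dx=-7,dy=+11->D; (2,7):dx=+1,dy=+7->C; (3,4):dx=+4,dy=-5->D
  (3,5):dx=+8,dy=+5->C; (3,6):dx=-1,dy=+7->D; (3,7):dx=+7,dy=+3->C; (4,5):dx=+4,dy=+10->C
  (4,6):dx=-5,dy=+12->D; (4,7):dx=+3,dy=+8->C; (5,6):dx=-9,dy=+2->D; (5,7):dx=-1,dy=-2->C
  (6,7):dx=+8,dy=-4->D
Step 2: C = 10, D = 11, total pairs = 21.
Step 3: tau = (C - D)/(n(n-1)/2) = (10 - 11)/21 = -0.047619.
Step 4: Exact two-sided p-value (enumerate n! = 5040 permutations of y under H0): p = 1.000000.
Step 5: alpha = 0.05. fail to reject H0.

tau_b = -0.0476 (C=10, D=11), p = 1.000000, fail to reject H0.


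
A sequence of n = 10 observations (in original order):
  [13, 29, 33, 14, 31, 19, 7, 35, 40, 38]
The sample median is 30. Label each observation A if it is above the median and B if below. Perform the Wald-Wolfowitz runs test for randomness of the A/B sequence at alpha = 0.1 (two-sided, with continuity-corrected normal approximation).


Step 1: Compute median = 30; label A = above, B = below.
Labels in order: BBABABBAAA  (n_A = 5, n_B = 5)
Step 2: Count runs R = 6.
Step 3: Under H0 (random ordering), E[R] = 2*n_A*n_B/(n_A+n_B) + 1 = 2*5*5/10 + 1 = 6.0000.
        Var[R] = 2*n_A*n_B*(2*n_A*n_B - n_A - n_B) / ((n_A+n_B)^2 * (n_A+n_B-1)) = 2000/900 = 2.2222.
        SD[R] = 1.4907.
Step 4: R = E[R], so z = 0 with no continuity correction.
Step 5: Two-sided p-value via normal approximation = 2*(1 - Phi(|z|)) = 1.000000.
Step 6: alpha = 0.1. fail to reject H0.

R = 6, z = 0.0000, p = 1.000000, fail to reject H0.


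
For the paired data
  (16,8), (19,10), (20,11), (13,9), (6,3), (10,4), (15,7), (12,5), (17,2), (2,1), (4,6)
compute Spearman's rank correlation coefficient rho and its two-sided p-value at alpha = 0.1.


Step 1: Rank x and y separately (midranks; no ties here).
rank(x): 16->8, 19->10, 20->11, 13->6, 6->3, 10->4, 15->7, 12->5, 17->9, 2->1, 4->2
rank(y): 8->8, 10->10, 11->11, 9->9, 3->3, 4->4, 7->7, 5->5, 2->2, 1->1, 6->6
Step 2: d_i = R_x(i) - R_y(i); compute d_i^2.
  (8-8)^2=0, (10-10)^2=0, (11-11)^2=0, (6-9)^2=9, (3-3)^2=0, (4-4)^2=0, (7-7)^2=0, (5-5)^2=0, (9-2)^2=49, (1-1)^2=0, (2-6)^2=16
sum(d^2) = 74.
Step 3: rho = 1 - 6*74 / (11*(11^2 - 1)) = 1 - 444/1320 = 0.663636.
Step 4: Under H0, t = rho * sqrt((n-2)/(1-rho^2)) = 2.6614 ~ t(9).
Step 5: Two-sided p-value from the t-distribution with 9 df = 0.025984.
Step 6: alpha = 0.1. reject H0.

rho = 0.6636, p = 0.025984, reject H0 at alpha = 0.1.


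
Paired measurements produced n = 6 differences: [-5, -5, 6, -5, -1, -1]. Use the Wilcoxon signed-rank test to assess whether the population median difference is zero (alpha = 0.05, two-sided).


Step 1: Drop any zero differences (none here) and take |d_i|.
|d| = [5, 5, 6, 5, 1, 1]
Step 2: Midrank |d_i| (ties get averaged ranks).
ranks: |5|->4, |5|->4, |6|->6, |5|->4, |1|->1.5, |1|->1.5
Step 3: Attach original signs; sum ranks with positive sign and with negative sign.
W+ = 6 = 6
W- = 4 + 4 + 4 + 1.5 + 1.5 = 15
(Check: W+ + W- = 21 should equal n(n+1)/2 = 21.)
Step 4: Test statistic W = min(W+, W-) = 6.
Step 5: Ties in |d|, so use the tie-corrected normal approximation.
        E[W] = n(n+1)/4 = 6*7/4 = 10.5.
        Tie groups: |d|=1 (t=2), |d|=5 (t=3); sum(t^3 - t) = 30.
        Var[W] = n(n+1)(2n+1)/24 - sum(t^3-t)/48 = 546/24 - 30/48 = 22.125.
        z = (W - E[W]) / sqrt(Var[W]) = (6 - 10.5) / 4.7037 = -0.9567.
        Two-sided p = 2*Phi(z) = 0.338724.
Step 6: alpha = 0.05. fail to reject H0.

W+ = 6, W- = 15, W = min = 6, p = 0.338724, fail to reject H0.
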